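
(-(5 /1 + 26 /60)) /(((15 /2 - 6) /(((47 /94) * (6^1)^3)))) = -1956 /5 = -391.20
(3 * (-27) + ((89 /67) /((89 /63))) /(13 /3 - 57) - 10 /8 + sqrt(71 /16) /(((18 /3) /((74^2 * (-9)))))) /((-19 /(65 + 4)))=120182475 /402268 + 283383 * sqrt(71) /38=63136.33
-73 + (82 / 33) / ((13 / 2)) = -31153 / 429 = -72.62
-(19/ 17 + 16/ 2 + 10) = -325/ 17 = -19.12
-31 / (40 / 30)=-93 / 4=-23.25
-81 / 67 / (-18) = 9 / 134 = 0.07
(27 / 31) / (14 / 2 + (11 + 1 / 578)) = 15606 / 322555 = 0.05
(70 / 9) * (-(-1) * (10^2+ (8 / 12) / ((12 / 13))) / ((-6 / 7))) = -444185 / 486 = -913.96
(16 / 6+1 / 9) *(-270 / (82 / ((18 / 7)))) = -6750 / 287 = -23.52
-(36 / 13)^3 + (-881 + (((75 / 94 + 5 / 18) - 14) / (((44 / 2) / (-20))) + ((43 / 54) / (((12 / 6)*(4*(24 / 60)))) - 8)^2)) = -64009742126965 / 77082430464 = -830.41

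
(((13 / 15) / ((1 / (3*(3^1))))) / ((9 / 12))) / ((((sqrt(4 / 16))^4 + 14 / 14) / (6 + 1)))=5824 / 85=68.52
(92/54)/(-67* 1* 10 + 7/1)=-46/17901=-0.00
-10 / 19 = -0.53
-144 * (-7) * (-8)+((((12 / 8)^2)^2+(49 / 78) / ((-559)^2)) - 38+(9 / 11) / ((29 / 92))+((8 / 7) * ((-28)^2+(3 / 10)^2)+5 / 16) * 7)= -707318967547813 / 388757612100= -1819.43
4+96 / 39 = 84 / 13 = 6.46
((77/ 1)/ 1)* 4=308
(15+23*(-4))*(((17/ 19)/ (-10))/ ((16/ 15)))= 3927/ 608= 6.46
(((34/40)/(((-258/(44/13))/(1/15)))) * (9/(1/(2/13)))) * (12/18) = -374/545025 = -0.00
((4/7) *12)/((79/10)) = 480/553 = 0.87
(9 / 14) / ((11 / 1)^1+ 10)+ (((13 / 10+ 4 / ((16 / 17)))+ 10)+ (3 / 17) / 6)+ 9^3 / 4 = 824087 / 4165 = 197.86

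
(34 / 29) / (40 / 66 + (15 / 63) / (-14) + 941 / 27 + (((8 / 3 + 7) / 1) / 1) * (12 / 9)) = 989604 / 40793923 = 0.02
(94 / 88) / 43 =47 / 1892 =0.02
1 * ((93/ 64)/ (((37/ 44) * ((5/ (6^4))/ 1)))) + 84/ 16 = 335337/ 740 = 453.16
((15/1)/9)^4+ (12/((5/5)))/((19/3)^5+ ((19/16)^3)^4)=436002573190856455146451/56497317254572546733427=7.72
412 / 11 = 37.45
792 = 792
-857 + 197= -660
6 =6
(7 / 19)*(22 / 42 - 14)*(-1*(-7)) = -1981 / 57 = -34.75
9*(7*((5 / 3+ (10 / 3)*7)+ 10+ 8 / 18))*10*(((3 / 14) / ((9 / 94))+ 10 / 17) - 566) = -641359070 / 51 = -12575668.04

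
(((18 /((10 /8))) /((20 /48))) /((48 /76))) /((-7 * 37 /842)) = -1151856 /6475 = -177.89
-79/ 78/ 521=-79/ 40638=-0.00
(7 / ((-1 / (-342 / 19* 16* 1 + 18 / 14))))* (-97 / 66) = -64893 / 22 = -2949.68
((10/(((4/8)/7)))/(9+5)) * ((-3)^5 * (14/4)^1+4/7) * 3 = -178485/7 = -25497.86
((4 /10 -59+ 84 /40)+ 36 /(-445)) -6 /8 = -102049 /1780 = -57.33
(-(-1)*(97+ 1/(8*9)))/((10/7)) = 9779/144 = 67.91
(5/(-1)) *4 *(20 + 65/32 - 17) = -100.62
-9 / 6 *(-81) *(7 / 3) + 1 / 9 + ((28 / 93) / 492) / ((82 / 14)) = 266026753 / 937998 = 283.61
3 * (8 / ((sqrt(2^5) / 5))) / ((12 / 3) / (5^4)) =9375 * sqrt(2) / 4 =3314.56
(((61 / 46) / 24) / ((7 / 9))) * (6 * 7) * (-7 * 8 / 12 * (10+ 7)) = -21777 / 92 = -236.71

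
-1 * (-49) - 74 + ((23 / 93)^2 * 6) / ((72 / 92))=-636508 / 25947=-24.53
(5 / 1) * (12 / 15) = 4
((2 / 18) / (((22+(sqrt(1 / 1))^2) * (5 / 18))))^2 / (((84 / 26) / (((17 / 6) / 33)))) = 221 / 27494775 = 0.00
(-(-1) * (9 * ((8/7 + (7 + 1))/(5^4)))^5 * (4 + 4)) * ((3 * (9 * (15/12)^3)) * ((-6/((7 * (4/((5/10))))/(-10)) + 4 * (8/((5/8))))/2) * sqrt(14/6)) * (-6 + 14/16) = -334396118286729216 * sqrt(21)/448795318603515625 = -3.41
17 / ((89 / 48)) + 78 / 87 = 25978 / 2581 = 10.07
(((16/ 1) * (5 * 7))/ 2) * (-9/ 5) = -504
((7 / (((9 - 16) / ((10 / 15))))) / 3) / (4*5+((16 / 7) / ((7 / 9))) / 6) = -49 / 4518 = -0.01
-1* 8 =-8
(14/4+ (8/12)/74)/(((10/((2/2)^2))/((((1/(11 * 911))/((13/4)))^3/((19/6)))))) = 1312/409010984531437145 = 0.00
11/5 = 2.20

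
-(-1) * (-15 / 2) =-15 / 2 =-7.50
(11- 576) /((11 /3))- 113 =-2938 /11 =-267.09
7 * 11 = 77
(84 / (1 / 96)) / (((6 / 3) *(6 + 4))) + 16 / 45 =3632 / 9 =403.56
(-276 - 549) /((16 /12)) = -2475 /4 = -618.75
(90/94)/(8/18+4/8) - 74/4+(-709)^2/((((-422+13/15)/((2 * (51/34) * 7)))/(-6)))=1518030693889/10094566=150380.98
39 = 39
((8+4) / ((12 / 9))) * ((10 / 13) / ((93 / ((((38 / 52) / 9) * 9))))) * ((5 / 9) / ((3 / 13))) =475 / 3627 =0.13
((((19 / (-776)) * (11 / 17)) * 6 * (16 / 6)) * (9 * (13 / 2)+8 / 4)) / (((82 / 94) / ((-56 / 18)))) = 33280324 / 608481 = 54.69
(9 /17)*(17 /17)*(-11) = -99 /17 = -5.82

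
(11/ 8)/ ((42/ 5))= 55/ 336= 0.16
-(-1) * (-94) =-94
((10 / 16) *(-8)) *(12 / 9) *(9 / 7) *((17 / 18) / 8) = -1.01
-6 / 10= -3 / 5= -0.60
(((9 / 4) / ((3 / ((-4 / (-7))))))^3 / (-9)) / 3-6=-2059 / 343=-6.00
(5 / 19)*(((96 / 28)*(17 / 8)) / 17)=15 / 133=0.11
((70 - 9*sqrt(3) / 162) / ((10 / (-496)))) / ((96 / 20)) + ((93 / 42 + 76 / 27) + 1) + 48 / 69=-6230195 / 8694 + 31*sqrt(3) / 54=-715.61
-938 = -938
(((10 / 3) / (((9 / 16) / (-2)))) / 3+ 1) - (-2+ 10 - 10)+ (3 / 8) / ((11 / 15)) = -3131 / 7128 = -0.44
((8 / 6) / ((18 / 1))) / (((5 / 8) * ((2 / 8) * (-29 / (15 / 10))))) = -32 / 1305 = -0.02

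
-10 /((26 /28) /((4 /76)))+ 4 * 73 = 71984 /247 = 291.43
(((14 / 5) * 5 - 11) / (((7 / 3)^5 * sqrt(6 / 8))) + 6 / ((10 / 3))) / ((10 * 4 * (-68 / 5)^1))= -9 / 2720 - 243 * sqrt(3) / 4571504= -0.00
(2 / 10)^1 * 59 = 59 / 5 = 11.80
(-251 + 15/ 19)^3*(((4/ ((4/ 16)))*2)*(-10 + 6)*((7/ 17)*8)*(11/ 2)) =4235827039195136/ 116603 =36326913022.78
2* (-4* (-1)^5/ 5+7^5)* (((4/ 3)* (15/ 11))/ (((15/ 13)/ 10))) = 5826704/ 11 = 529700.36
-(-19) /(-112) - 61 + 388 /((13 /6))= 171673 /1456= 117.91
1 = 1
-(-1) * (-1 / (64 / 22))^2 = 121 / 1024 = 0.12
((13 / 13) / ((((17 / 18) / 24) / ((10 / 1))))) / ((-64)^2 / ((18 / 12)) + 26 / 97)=628560 / 6754967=0.09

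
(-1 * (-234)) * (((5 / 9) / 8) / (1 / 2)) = 65 / 2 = 32.50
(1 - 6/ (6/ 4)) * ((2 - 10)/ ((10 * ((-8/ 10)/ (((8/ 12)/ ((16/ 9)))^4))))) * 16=-243/ 256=-0.95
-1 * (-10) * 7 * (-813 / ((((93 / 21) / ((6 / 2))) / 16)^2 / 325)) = -2088096192000 / 961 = -2172836828.30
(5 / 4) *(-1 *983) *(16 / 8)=-4915 / 2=-2457.50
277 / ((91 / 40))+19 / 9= 101449 / 819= 123.87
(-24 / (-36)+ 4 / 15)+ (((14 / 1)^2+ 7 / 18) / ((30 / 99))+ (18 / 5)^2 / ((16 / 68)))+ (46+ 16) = 229829 / 300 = 766.10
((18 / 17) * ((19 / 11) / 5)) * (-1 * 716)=-244872 / 935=-261.90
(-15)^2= 225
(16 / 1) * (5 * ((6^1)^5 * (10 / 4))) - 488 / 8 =1555139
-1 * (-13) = 13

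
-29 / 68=-0.43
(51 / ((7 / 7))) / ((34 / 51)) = 76.50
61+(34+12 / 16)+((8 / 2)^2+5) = 467 / 4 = 116.75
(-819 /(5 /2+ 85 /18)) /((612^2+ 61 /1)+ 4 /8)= -378 /1248685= -0.00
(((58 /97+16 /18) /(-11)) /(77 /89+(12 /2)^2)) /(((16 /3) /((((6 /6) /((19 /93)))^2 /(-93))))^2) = -45415899 /5308873023616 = -0.00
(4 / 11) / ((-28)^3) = -1 / 60368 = -0.00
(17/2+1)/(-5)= -19/10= -1.90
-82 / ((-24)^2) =-41 / 288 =-0.14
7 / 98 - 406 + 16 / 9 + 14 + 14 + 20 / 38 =-899245 / 2394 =-375.62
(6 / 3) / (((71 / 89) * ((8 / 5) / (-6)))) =-1335 / 142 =-9.40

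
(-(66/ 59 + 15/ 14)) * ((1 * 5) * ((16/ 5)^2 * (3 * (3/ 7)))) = -2083968/ 14455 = -144.17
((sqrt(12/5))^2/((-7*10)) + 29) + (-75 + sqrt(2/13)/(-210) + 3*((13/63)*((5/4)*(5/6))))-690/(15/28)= -2400101/1800-sqrt(26)/2730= -1333.39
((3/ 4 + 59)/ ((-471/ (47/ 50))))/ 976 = -0.00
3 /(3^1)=1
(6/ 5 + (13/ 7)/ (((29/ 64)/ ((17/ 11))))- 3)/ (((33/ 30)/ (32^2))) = 103675904/ 24563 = 4220.82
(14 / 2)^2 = 49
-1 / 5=-0.20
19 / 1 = 19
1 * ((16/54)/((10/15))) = 4/9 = 0.44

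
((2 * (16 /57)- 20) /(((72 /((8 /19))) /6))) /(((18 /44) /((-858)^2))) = -1227367.99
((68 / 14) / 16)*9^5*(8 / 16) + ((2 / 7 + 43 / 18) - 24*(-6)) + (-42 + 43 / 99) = 100544915 / 11088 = 9067.90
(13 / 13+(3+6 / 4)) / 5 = 1.10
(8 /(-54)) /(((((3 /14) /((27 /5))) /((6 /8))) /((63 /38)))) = -441 /95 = -4.64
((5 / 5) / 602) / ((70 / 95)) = 19 / 8428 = 0.00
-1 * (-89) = 89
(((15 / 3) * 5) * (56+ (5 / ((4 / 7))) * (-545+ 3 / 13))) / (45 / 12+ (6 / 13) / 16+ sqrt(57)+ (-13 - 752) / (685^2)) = 14124327925576620500 / 1356836234566957 - 11218046824378940000 * sqrt(57) / 4070508703700871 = -10397.08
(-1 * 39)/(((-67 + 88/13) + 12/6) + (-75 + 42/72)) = 6084/20693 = 0.29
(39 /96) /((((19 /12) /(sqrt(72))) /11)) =1287*sqrt(2) /76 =23.95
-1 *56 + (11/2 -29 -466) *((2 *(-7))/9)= 705.44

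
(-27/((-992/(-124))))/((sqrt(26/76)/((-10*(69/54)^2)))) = 94.21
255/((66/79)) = 6715/22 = 305.23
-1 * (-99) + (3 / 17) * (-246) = 945 / 17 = 55.59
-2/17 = -0.12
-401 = -401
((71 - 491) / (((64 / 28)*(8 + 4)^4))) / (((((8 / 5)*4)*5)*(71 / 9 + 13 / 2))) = -35 / 1818624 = -0.00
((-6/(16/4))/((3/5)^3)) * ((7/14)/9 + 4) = -9125/324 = -28.16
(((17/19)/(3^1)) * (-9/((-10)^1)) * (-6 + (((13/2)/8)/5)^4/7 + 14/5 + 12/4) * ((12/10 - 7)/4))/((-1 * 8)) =-84769534281/8716288000000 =-0.01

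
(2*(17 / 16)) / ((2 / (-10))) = -85 / 8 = -10.62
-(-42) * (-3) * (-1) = 126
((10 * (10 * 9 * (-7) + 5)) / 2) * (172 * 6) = -3225000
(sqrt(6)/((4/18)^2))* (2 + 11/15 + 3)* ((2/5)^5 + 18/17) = 32968917* sqrt(6)/265625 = 304.03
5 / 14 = 0.36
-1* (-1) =1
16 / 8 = 2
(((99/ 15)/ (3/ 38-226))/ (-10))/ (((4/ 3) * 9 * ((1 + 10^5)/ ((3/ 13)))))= 57/ 101460105500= 0.00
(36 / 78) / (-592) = -3 / 3848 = -0.00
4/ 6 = 2/ 3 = 0.67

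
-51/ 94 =-0.54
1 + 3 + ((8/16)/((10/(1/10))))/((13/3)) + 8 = 31203/2600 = 12.00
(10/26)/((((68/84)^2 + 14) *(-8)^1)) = -2205/672152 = -0.00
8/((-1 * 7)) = -8/7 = -1.14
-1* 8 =-8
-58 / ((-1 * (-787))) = -58 / 787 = -0.07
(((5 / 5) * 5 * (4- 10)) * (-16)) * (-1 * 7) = -3360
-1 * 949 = -949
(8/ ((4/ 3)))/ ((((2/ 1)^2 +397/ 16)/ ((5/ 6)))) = 0.17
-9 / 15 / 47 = -3 / 235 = -0.01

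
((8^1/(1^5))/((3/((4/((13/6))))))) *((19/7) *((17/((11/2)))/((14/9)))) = 186048/7007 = 26.55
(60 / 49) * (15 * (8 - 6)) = 1800 / 49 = 36.73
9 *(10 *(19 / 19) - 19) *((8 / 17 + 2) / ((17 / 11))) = -37422 / 289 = -129.49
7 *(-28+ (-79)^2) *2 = 86982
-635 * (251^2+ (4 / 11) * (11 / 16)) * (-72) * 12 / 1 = 34565005800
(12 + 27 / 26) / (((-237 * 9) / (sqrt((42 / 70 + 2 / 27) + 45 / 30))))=-113 * sqrt(17610) / 1663740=-0.01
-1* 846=-846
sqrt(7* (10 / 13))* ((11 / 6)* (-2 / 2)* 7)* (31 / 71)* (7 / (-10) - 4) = 112189* sqrt(910) / 55380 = 61.11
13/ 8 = 1.62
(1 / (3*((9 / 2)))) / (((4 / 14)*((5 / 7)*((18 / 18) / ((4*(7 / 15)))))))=1372 / 2025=0.68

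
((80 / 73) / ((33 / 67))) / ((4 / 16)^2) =85760 / 2409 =35.60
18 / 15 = 1.20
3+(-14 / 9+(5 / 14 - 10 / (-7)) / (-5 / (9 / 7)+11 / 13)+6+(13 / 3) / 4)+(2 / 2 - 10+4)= 131917 / 44856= 2.94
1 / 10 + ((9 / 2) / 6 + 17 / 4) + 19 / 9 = 649 / 90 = 7.21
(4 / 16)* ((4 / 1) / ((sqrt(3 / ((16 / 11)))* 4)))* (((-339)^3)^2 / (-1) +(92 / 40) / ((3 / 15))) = -3035485655303899* sqrt(33) / 66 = -264205113781224.06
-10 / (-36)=0.28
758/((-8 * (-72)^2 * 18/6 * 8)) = -0.00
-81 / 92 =-0.88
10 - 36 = -26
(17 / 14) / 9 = 17 / 126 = 0.13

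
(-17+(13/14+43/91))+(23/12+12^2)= 142307/1092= 130.32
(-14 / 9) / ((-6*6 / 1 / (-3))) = -7 / 54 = -0.13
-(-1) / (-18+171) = 1 / 153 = 0.01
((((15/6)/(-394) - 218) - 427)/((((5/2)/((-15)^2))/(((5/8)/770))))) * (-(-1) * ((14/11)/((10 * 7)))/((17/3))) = -13723155/90771296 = -0.15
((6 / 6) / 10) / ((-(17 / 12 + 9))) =-6 / 625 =-0.01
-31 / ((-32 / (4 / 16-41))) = -5053 / 128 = -39.48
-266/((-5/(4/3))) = 1064/15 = 70.93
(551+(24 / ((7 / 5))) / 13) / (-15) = -36.82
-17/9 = -1.89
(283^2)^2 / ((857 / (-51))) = -381711369.86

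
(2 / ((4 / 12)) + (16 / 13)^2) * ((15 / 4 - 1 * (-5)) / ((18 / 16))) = 58.45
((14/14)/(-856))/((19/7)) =-7/16264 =-0.00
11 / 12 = 0.92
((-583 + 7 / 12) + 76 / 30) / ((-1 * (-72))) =-34793 / 4320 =-8.05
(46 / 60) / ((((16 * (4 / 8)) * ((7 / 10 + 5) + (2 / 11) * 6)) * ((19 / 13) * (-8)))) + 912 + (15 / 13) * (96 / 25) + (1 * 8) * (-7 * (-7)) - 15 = 229103419303 / 177128640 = 1293.43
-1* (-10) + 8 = 18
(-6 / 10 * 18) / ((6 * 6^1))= -3 / 10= -0.30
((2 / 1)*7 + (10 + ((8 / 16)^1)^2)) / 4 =97 / 16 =6.06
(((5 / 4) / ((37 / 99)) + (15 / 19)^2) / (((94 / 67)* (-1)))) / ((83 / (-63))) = 894830895 / 416845256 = 2.15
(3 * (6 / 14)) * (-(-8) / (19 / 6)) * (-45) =-19440 / 133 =-146.17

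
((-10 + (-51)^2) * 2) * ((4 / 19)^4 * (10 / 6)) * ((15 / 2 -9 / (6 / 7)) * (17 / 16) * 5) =-35237600 / 130321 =-270.39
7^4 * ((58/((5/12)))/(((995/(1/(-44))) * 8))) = -208887/218900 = -0.95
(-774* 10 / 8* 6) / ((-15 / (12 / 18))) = 258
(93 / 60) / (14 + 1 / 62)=961 / 8690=0.11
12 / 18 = 2 / 3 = 0.67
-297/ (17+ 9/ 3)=-297/ 20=-14.85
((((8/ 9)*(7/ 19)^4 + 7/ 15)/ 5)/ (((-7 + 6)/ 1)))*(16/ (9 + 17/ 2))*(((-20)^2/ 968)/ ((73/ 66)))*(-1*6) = 103598848/ 523238815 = 0.20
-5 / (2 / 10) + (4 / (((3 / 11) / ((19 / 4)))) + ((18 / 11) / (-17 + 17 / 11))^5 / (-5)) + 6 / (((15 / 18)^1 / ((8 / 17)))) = 3198332470897 / 66555796875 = 48.05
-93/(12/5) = -155/4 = -38.75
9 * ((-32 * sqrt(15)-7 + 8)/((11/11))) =9-288 * sqrt(15) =-1106.42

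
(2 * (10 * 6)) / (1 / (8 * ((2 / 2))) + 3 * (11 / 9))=2880 / 91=31.65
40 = 40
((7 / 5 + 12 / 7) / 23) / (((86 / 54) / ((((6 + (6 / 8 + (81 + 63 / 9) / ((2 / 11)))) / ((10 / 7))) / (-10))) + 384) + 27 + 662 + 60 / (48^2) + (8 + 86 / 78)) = 28441152 / 227288172695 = 0.00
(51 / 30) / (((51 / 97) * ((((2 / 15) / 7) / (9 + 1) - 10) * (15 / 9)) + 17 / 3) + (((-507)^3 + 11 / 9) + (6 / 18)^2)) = -2037 / 156158630458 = -0.00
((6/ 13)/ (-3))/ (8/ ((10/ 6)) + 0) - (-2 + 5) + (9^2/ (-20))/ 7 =-9857/ 2730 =-3.61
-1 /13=-0.08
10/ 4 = 5/ 2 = 2.50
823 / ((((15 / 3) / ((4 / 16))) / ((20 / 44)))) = 823 / 44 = 18.70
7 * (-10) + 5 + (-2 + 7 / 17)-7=-1251 / 17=-73.59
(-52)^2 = 2704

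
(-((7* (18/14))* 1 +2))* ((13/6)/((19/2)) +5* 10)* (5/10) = -276.25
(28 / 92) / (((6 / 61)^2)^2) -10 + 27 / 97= 9373217095 / 2891376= 3241.78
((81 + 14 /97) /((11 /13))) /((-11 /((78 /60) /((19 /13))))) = -17292587 /2230030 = -7.75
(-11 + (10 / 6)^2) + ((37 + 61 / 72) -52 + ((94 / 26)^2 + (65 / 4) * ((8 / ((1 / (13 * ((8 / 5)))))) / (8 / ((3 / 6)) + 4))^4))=8223590885849 / 105625000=77856.48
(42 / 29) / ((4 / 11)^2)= 10.95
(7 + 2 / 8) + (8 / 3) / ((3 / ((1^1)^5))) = 293 / 36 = 8.14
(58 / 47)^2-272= -597484 / 2209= -270.48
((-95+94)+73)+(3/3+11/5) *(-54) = -504/5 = -100.80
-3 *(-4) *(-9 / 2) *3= -162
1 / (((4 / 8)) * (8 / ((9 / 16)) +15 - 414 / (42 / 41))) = -63 / 11810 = -0.01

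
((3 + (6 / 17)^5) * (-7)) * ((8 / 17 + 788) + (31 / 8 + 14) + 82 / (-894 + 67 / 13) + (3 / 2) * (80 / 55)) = -417448333279344171 / 24544045661960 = -17008.13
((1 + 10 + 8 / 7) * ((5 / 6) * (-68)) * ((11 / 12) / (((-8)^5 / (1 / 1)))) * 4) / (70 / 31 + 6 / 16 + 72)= 0.00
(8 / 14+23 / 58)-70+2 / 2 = -27621 / 406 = -68.03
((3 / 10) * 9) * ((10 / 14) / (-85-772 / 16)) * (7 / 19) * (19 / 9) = -6 / 533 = -0.01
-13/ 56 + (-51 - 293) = -19277/ 56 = -344.23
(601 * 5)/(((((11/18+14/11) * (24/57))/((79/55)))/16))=32475636/373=87066.05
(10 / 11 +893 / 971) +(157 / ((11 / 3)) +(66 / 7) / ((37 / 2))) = 124920258 / 2766379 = 45.16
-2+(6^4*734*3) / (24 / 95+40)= 70895.03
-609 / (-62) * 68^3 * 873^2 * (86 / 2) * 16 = 50203149179033088 / 31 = 1619456425130099.61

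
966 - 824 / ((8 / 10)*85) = 953.88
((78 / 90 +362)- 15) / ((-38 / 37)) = -96533 / 285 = -338.71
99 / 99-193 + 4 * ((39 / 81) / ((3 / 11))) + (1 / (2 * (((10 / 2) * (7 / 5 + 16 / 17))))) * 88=-2920432 / 16119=-181.18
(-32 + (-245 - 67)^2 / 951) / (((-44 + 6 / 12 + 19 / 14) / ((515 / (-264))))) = 2010148 / 617199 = 3.26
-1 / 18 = -0.06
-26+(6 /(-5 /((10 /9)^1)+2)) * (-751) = 8882 /5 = 1776.40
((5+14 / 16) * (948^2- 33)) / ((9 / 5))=70395895 / 24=2933162.29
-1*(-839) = 839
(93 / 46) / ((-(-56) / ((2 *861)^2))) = 9848979 / 92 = 107054.12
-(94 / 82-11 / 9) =28 / 369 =0.08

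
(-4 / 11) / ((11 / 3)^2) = -36 / 1331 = -0.03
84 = 84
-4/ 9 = -0.44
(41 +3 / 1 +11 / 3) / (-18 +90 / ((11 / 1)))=-1573 / 324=-4.85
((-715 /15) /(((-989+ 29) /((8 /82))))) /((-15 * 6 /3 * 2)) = -0.00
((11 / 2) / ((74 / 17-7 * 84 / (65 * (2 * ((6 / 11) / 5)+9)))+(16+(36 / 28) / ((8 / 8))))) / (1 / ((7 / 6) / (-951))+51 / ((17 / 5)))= -20131111 / 60498764622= -0.00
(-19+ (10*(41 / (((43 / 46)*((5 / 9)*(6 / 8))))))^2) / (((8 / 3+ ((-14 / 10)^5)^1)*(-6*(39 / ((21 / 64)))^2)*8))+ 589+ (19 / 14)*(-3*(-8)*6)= 2860758081815209551 / 3644132983242752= 785.03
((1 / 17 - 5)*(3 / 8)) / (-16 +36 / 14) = 441 / 3196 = 0.14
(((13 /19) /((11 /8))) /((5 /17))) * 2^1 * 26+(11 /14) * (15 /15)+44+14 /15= 5867921 /43890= 133.70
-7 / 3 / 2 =-7 / 6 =-1.17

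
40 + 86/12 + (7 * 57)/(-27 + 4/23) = 119549/3702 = 32.29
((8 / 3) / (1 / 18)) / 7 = 48 / 7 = 6.86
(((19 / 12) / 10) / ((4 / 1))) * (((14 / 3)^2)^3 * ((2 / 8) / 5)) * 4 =4470662 / 54675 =81.77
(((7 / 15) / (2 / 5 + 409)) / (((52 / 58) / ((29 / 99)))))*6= 5887 / 2634489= 0.00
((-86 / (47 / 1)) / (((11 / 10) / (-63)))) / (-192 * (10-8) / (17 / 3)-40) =-230265 / 236786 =-0.97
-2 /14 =-1 /7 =-0.14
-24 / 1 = -24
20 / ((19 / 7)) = 7.37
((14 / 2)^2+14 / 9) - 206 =-1399 / 9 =-155.44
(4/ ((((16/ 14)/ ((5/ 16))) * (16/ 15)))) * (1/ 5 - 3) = -735/ 256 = -2.87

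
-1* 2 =-2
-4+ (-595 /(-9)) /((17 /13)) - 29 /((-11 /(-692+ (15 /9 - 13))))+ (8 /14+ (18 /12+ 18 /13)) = -32508631 /18018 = -1804.23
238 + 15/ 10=239.50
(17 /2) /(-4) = -17 /8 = -2.12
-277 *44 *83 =-1011604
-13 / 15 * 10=-26 / 3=-8.67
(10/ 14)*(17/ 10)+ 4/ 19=379/ 266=1.42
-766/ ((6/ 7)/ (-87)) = 77749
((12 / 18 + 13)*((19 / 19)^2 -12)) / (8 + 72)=-451 / 240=-1.88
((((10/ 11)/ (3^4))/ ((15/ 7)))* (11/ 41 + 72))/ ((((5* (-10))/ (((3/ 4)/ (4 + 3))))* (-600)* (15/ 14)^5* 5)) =49799141/ 260069326171875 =0.00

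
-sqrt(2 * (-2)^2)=-2 * sqrt(2)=-2.83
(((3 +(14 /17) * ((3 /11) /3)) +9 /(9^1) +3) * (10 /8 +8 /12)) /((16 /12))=10.17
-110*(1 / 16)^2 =-55 / 128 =-0.43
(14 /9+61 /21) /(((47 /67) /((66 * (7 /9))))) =414194 /1269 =326.39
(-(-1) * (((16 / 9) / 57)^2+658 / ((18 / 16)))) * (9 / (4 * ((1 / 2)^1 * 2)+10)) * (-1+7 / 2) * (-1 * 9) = -192406100 / 22743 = -8460.01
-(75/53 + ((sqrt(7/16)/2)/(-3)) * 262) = -75/53 + 131 * sqrt(7)/12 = 27.47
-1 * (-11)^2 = -121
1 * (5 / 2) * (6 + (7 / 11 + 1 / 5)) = 17.09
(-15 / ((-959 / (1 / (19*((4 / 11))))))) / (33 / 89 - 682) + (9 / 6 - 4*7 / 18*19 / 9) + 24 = 144663676447 / 6511675212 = 22.22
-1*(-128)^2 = -16384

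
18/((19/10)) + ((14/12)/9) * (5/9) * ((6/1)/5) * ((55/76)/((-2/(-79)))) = 147055/12312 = 11.94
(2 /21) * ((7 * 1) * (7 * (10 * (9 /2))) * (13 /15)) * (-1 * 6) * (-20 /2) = 10920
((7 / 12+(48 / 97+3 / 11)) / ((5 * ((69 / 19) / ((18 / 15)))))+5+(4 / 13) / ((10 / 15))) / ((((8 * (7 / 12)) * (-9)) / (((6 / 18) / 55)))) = -265634009 / 331634803500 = -0.00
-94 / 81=-1.16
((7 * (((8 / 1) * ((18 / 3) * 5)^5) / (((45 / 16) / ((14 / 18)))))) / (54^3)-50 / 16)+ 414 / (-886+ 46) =4383753707 / 1837080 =2386.26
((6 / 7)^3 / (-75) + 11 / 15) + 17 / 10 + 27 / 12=4.67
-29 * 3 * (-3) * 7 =1827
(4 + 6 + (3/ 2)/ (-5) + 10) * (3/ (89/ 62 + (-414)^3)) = -18321/ 21996962195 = -0.00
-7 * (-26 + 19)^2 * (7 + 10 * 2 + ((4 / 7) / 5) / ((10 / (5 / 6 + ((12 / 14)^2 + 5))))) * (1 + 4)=-696506 / 15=-46433.73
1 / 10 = 0.10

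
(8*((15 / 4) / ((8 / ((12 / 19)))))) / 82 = 0.03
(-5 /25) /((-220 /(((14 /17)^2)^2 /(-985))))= -9604 /22623750875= -0.00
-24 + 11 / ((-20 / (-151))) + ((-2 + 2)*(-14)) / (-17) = 1181 / 20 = 59.05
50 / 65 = 10 / 13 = 0.77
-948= -948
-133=-133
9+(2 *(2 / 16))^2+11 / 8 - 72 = -985 / 16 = -61.56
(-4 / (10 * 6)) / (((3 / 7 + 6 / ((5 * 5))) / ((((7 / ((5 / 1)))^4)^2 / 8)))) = -40353607 / 219375000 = -0.18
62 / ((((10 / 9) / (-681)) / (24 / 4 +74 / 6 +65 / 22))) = -808935.14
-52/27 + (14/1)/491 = -1.90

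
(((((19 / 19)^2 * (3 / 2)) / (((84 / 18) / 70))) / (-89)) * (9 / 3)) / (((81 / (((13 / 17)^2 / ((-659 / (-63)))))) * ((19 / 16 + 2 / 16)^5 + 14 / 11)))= -2923954176 / 28866171467695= -0.00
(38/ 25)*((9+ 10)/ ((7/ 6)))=24.75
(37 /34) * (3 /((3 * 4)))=37 /136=0.27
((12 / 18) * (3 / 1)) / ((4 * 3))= 1 / 6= 0.17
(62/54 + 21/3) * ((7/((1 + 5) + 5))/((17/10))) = 1400/459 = 3.05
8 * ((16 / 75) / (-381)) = -128 / 28575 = -0.00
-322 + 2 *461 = 600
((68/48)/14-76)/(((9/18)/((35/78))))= -63755/936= -68.11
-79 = -79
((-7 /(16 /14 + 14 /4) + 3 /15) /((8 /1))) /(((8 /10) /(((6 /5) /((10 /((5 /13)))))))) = -51 /5408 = -0.01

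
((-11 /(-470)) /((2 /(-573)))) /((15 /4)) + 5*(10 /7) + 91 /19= 1585292 /156275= 10.14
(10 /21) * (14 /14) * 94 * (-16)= -716.19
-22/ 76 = -11/ 38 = -0.29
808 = 808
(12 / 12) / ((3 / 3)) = 1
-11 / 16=-0.69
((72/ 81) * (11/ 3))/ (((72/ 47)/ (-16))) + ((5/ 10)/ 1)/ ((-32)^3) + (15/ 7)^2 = -22980406915/ 780337152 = -29.45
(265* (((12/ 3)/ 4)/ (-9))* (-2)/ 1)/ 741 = 530/ 6669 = 0.08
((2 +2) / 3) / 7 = 4 / 21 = 0.19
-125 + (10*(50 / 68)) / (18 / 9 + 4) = -123.77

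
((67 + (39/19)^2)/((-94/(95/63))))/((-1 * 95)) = 12854/1068921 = 0.01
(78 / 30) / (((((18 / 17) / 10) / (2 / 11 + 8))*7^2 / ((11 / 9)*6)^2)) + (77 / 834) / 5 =135174919 / 612990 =220.52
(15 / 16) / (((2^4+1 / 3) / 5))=0.29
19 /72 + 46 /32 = 245 /144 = 1.70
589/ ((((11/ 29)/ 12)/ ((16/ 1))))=3279552/ 11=298141.09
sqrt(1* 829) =sqrt(829) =28.79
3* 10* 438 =13140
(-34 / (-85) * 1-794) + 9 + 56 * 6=-2243 / 5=-448.60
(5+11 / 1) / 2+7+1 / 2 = 31 / 2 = 15.50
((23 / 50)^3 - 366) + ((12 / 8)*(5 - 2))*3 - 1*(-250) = -12800333 / 125000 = -102.40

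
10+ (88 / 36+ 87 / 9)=22.11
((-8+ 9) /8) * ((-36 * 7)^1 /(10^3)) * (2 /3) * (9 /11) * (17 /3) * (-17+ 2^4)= 0.10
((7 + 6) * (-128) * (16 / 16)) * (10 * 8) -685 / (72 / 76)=-2409175 / 18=-133843.06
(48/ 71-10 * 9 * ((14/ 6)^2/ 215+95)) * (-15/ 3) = 130540220/ 3053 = 42758.02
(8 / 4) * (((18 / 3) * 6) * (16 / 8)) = 144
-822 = -822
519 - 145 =374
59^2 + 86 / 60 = 104473 / 30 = 3482.43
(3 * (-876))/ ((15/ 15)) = -2628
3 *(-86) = -258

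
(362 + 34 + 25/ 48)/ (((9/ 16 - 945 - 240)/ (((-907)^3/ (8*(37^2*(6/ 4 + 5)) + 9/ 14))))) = 198818660939066/ 56662030773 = 3508.85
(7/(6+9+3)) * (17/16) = 119/288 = 0.41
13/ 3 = 4.33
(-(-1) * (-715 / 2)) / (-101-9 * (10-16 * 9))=-11 / 34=-0.32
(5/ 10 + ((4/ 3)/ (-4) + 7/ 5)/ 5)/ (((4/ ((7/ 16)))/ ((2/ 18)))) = 749/ 86400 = 0.01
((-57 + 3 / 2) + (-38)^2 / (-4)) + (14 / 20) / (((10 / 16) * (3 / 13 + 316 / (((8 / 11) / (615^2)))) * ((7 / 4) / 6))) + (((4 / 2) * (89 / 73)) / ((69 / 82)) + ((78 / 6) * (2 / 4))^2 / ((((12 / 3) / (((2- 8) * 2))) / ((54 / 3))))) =-483369575426026966 / 179351108706225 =-2695.10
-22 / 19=-1.16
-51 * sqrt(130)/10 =-58.15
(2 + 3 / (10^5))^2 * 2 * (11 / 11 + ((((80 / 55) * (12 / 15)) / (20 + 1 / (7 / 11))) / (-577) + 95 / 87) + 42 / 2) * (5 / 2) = 385093908117310330001 / 833805390000000000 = 461.85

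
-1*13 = -13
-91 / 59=-1.54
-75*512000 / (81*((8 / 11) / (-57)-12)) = 668800000 / 16947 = 39464.21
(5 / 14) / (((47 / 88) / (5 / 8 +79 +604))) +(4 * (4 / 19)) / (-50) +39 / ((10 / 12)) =157499701 / 312550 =503.92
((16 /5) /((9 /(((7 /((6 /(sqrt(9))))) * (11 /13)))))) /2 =308 /585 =0.53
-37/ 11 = -3.36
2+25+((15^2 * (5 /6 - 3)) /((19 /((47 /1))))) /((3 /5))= -75349 /38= -1982.87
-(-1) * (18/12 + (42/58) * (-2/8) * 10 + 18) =513/29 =17.69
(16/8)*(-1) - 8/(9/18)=-18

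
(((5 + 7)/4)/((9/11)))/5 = 11/15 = 0.73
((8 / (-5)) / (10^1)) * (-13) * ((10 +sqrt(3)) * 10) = 104 * sqrt(3) / 5 +208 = 244.03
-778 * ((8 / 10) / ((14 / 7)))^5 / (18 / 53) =-659744 / 28125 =-23.46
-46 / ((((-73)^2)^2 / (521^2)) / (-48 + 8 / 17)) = 10088919088 / 482770097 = 20.90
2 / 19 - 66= -1252 / 19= -65.89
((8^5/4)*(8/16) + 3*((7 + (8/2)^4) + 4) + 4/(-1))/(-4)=-4893/4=-1223.25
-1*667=-667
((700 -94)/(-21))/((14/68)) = -6868/49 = -140.16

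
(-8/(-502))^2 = 0.00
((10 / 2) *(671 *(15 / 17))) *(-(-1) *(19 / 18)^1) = 318725 / 102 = 3124.75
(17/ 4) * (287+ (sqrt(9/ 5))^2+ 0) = 6137/ 5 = 1227.40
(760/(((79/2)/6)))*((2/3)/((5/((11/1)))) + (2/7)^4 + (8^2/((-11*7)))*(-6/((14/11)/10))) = 890271296/189679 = 4693.57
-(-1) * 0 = 0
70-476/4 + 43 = -6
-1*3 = -3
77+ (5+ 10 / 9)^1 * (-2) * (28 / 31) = 65.96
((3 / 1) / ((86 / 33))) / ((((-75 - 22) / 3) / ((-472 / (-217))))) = -70092 / 905107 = -0.08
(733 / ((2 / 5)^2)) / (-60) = -3665 / 48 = -76.35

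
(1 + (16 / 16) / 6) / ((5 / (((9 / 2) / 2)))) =21 / 40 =0.52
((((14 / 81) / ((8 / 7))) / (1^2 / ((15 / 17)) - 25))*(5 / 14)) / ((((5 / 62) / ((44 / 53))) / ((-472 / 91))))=402380 / 3329937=0.12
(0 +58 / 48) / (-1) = -29 / 24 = -1.21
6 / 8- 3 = -9 / 4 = -2.25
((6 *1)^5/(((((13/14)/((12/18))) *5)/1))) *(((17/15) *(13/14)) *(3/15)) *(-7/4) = -51408/125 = -411.26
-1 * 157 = -157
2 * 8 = 16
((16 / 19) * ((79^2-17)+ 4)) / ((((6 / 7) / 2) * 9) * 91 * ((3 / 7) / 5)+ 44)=3487680 / 49267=70.79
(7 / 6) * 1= 7 / 6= 1.17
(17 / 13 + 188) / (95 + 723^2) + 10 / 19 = 68013879 / 129137528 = 0.53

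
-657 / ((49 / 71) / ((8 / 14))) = -186588 / 343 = -543.99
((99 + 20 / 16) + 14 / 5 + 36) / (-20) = -2781 / 400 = -6.95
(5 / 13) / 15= 1 / 39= 0.03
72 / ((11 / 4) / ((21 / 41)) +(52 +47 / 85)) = 514080 / 413563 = 1.24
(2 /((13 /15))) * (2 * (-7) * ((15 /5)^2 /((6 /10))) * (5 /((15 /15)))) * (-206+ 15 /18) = 6462750 /13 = 497134.62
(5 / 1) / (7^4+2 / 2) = 5 / 2402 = 0.00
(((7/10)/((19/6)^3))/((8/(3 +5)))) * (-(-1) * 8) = 6048/34295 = 0.18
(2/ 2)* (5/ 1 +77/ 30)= 227/ 30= 7.57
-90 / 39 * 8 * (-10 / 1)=2400 / 13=184.62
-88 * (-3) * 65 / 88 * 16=3120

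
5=5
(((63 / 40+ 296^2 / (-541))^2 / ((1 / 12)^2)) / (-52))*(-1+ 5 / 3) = -36134297670747 / 760970600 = -47484.49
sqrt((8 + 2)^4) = 100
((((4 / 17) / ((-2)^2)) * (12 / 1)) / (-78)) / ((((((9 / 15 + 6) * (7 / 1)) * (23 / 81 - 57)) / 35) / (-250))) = -168750 / 5584007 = -0.03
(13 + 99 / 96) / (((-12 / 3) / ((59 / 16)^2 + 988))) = -115127641 / 32768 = -3513.42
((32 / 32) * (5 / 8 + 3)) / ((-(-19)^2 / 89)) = -2581 / 2888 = -0.89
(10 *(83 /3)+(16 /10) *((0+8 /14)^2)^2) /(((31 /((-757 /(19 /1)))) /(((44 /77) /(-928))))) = 3773756279 /17224822020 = 0.22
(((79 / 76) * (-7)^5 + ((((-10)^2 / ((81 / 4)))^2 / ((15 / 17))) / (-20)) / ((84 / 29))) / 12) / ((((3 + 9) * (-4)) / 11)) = 6037156350269 / 18094503168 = 333.65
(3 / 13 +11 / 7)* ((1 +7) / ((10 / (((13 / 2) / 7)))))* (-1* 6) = -1968 / 245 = -8.03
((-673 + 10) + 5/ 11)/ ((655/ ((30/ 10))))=-21864/ 7205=-3.03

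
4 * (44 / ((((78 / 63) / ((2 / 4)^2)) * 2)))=231 / 13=17.77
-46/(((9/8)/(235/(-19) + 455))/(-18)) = 6189760/19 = 325776.84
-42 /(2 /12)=-252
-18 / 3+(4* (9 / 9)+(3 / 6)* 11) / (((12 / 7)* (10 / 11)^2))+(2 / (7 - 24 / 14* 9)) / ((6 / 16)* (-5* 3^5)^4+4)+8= 8058963380505715309 / 925741258470031200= 8.71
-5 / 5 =-1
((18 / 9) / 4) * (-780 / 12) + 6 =-53 / 2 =-26.50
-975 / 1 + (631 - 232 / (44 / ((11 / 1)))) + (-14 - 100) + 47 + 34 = -435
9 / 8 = 1.12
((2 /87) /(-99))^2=0.00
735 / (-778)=-735 / 778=-0.94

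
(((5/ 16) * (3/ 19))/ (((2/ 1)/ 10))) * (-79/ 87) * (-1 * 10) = 9875/ 4408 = 2.24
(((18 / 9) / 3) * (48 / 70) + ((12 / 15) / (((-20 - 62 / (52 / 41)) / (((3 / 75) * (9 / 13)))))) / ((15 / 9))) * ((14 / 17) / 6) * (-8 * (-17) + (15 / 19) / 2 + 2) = 8.68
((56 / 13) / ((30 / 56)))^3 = 3855122432 / 7414875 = 519.92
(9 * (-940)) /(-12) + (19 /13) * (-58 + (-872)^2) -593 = 14447650 /13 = 1111357.69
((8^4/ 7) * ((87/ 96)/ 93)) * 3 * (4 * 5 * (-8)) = -593920/ 217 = -2736.96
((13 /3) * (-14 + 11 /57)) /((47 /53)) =-542243 /8037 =-67.47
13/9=1.44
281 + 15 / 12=1129 / 4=282.25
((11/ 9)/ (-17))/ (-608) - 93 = -8651221/ 93024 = -93.00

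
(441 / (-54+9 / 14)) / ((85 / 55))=-5.35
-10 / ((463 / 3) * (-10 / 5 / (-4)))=-60 / 463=-0.13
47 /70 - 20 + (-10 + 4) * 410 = -173553 /70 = -2479.33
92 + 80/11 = 1092/11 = 99.27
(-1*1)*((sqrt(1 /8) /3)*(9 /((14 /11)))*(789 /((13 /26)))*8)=-52074*sqrt(2) /7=-10520.54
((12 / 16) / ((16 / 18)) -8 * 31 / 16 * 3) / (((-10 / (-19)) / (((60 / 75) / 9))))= -9253 / 1200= -7.71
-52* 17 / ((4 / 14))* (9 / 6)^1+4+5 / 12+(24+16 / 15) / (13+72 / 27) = -278099 / 60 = -4634.98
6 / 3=2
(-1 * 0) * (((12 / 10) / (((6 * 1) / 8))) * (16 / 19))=0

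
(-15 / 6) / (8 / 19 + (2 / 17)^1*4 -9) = 1615 / 5238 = 0.31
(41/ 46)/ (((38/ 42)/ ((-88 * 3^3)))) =-1022868/ 437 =-2340.66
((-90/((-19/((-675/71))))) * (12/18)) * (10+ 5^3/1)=-5467500/1349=-4053.00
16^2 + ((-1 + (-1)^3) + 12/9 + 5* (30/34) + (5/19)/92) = 23156011/89148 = 259.75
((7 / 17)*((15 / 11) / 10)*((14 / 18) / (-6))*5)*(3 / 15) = -49 / 6732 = -0.01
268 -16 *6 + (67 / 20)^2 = 73289 / 400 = 183.22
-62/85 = -0.73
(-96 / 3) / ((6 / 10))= -160 / 3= -53.33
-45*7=-315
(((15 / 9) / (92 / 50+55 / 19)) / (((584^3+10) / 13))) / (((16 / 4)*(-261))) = -2375 / 107921114006904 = -0.00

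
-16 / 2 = -8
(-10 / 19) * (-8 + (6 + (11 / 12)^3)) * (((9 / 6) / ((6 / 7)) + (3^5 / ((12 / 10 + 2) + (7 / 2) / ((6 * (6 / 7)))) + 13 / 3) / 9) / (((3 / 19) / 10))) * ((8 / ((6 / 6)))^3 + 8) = 195874.21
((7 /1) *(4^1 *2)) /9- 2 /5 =262 /45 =5.82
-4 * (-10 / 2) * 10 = 200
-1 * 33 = -33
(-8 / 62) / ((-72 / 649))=649 / 558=1.16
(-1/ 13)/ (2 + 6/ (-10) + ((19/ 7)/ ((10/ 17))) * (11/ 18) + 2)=-0.01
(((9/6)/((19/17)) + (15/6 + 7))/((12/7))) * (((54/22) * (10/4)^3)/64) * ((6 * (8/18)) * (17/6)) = 1532125/53504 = 28.64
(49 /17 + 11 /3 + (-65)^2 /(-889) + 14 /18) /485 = 350144 /65968245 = 0.01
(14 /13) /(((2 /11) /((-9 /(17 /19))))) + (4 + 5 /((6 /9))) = -48.08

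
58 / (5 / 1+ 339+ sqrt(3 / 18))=119712 / 710015 -58 * sqrt(6) / 710015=0.17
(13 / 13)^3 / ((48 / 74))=37 / 24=1.54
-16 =-16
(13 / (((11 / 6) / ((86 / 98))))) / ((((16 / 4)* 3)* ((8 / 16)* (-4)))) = -559 / 2156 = -0.26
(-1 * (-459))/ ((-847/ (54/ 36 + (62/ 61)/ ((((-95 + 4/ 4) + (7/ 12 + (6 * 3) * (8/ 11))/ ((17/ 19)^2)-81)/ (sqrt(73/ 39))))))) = -1377/ 1694 + 32897448 * sqrt(2847)/ 367849476995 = -0.81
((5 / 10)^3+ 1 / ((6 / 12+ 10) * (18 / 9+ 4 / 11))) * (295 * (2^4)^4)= 872407040 / 273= 3195630.18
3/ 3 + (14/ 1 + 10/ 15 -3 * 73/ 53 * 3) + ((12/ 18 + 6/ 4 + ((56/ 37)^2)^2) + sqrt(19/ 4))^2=95.31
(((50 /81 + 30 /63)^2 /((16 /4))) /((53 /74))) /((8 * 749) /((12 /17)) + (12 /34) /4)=241787600 /4917732467067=0.00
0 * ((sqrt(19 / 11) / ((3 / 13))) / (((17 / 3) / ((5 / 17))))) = 0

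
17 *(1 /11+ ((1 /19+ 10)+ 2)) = 43146 /209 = 206.44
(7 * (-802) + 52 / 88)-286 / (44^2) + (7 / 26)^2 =-5613.48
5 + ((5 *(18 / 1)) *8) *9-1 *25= 6460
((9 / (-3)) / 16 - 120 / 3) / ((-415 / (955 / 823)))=122813 / 1092944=0.11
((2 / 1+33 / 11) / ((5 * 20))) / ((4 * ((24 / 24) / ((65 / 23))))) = 0.04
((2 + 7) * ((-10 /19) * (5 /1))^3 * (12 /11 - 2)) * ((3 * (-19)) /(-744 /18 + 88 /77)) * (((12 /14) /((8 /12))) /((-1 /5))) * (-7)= 7973437500 /837881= 9516.19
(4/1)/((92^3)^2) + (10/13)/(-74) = -757943751199/72914188911616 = -0.01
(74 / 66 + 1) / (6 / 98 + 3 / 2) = 1.36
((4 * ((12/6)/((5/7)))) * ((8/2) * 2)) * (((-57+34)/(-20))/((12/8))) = 5152/75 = 68.69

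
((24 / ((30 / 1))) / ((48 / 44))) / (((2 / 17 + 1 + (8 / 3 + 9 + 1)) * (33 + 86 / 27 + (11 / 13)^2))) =853281 / 591855700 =0.00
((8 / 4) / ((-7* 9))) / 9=-2 / 567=-0.00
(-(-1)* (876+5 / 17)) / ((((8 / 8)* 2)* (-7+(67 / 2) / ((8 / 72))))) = 1.49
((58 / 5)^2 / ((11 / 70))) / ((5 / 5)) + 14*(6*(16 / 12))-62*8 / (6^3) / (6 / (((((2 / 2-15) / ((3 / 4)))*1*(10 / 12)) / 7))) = 38857724 / 40095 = 969.14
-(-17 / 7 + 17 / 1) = -102 / 7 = -14.57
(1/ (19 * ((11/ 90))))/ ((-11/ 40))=-3600/ 2299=-1.57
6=6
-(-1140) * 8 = 9120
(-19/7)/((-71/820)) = 31.35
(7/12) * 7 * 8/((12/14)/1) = 343/9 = 38.11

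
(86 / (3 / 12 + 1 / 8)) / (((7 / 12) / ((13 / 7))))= 35776 / 49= 730.12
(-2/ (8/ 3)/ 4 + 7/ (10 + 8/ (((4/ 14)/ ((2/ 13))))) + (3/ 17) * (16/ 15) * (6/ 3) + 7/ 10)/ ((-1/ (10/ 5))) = -174317/ 63240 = -2.76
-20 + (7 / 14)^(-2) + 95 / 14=-129 / 14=-9.21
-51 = -51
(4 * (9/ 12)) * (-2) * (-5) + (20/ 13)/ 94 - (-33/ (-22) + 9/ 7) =232931/ 8554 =27.23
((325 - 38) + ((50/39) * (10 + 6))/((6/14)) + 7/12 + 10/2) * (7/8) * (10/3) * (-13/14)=-796645/864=-922.04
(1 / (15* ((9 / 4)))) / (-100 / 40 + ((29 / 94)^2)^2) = -312299584 / 26254794465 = -0.01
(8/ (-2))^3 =-64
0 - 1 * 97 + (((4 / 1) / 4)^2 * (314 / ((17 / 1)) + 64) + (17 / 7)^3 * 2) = 82321 / 5831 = 14.12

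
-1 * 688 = -688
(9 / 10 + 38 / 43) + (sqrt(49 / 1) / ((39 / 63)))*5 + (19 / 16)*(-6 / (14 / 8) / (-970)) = 442768381 / 7591220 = 58.33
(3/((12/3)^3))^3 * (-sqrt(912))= -27 * sqrt(57)/65536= -0.00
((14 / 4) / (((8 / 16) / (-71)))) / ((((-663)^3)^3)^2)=-497 / 612693836207564778706894300801170511727942766051729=-0.00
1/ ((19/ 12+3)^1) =12/ 55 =0.22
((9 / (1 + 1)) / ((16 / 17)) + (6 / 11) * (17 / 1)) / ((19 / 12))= 14841 / 1672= 8.88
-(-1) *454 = 454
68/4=17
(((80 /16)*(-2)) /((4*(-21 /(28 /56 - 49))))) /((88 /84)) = -485 /88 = -5.51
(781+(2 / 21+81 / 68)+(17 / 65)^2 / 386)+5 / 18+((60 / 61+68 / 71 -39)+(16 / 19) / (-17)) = 214287773624804707 / 287458575522300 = 745.46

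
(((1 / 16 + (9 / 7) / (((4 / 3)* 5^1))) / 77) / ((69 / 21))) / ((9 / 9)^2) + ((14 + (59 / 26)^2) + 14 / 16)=43589727 / 2176720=20.03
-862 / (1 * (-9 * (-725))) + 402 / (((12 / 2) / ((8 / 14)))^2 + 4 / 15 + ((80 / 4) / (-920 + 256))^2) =522417088546 / 149035352175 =3.51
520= 520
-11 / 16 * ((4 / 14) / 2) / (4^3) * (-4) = 11 / 1792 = 0.01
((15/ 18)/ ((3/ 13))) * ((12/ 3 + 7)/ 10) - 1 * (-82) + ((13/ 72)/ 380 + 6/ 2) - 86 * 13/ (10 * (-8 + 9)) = -13879/ 608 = -22.83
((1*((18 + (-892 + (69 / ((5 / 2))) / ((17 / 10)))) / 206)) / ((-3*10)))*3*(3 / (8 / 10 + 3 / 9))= 65619 / 59534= 1.10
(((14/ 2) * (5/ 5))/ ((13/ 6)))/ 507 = 14/ 2197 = 0.01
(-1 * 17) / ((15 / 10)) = -34 / 3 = -11.33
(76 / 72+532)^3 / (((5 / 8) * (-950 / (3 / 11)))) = -69573.26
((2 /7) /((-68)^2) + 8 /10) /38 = 64741 /3074960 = 0.02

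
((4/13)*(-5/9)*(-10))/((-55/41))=-1640/1287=-1.27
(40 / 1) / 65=8 / 13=0.62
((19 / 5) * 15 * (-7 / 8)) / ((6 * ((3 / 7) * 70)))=-133 / 480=-0.28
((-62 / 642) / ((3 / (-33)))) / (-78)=-341 / 25038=-0.01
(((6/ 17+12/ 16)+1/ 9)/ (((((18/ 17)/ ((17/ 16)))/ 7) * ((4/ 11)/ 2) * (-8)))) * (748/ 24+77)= -631208963/ 995328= -634.17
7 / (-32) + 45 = 1433 / 32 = 44.78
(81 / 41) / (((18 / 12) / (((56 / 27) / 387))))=112 / 15867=0.01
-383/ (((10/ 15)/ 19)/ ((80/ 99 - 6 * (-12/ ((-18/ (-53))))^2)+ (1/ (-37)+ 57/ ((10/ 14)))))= 493801639943/ 6105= 80884789.51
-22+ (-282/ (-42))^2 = 1131/ 49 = 23.08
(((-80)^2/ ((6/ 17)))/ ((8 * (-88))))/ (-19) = 850/ 627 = 1.36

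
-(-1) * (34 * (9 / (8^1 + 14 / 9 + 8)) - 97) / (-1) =6286 / 79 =79.57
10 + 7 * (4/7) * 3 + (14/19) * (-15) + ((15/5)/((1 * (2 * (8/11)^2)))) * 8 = 10225/304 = 33.63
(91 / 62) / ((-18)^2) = 91 / 20088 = 0.00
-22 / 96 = -11 / 48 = -0.23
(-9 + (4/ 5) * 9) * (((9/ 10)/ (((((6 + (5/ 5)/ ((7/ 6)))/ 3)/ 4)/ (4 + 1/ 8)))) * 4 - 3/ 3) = -17991/ 400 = -44.98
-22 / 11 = -2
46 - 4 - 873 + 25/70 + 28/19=-220559/266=-829.17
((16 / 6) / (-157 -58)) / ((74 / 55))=-44 / 4773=-0.01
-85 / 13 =-6.54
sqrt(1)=1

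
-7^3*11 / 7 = -539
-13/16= -0.81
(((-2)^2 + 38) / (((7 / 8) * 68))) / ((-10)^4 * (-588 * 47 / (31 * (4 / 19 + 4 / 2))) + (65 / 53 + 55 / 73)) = -359817 / 2055734105795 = -0.00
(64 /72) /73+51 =33515 /657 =51.01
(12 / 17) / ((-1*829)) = -12 / 14093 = -0.00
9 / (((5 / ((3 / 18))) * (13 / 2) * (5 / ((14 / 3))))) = 14 / 325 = 0.04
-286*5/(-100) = 143/10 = 14.30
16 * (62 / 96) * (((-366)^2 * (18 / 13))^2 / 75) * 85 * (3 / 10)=510656326358688 / 4225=120865402688.45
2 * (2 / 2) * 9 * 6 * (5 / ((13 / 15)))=8100 / 13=623.08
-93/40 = -2.32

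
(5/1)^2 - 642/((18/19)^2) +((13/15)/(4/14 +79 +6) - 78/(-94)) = -1741137773/2525310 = -689.47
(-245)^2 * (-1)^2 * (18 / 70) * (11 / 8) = 169785 / 8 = 21223.12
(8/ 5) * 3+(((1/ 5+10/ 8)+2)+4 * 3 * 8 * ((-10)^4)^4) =3840000000000000033/ 4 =960000000000000008.25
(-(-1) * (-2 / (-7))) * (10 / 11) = 20 / 77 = 0.26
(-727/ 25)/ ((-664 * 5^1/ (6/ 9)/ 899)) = 653573/ 124500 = 5.25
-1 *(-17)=17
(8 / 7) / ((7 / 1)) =0.16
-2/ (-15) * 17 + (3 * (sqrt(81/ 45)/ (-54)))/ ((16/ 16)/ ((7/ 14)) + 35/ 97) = 34/ 15 - 97 * sqrt(5)/ 6870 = 2.24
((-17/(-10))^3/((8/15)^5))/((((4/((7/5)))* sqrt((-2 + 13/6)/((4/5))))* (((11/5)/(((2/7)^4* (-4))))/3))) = -17907885* sqrt(30)/30908416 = -3.17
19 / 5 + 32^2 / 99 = 14.14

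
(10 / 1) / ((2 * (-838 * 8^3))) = -5 / 429056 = -0.00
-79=-79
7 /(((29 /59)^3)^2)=295263735487 /594823321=496.39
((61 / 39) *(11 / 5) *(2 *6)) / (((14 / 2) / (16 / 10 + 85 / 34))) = 55022 / 2275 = 24.19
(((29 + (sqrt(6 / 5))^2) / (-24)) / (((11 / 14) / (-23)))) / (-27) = -24311 / 17820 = -1.36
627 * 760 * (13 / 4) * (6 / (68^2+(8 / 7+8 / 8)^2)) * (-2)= -910629720 / 226801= -4015.10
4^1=4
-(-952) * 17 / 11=16184 / 11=1471.27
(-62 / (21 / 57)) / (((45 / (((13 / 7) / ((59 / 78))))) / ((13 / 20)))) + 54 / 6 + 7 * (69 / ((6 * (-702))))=296023181 / 101474100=2.92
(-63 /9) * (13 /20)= -91 /20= -4.55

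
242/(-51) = -242/51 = -4.75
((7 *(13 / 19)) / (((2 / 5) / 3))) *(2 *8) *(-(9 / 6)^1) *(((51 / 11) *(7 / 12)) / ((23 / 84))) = -40933620 / 4807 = -8515.42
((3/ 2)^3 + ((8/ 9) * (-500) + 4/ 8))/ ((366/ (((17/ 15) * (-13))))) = 7010341/ 395280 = 17.74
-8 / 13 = -0.62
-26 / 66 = -13 / 33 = -0.39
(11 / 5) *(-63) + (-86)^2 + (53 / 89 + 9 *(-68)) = 2957468 / 445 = 6646.00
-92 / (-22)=46 / 11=4.18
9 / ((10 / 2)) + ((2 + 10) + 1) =74 / 5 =14.80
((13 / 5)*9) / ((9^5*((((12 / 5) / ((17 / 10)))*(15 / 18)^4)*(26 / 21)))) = 119 / 253125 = 0.00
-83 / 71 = -1.17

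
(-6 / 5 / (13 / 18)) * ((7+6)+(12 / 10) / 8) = -7101 / 325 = -21.85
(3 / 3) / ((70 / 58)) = 29 / 35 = 0.83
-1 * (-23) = 23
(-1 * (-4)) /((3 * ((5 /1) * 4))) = 1 /15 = 0.07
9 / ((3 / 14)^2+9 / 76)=931 / 17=54.76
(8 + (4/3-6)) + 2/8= 43/12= 3.58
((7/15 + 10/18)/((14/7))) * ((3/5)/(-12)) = -0.03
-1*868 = -868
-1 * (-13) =13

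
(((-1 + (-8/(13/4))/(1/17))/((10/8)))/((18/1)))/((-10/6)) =1114/975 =1.14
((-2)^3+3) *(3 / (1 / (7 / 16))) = -105 / 16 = -6.56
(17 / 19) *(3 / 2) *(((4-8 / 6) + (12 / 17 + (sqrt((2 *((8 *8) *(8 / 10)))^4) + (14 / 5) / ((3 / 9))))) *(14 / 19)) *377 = 35321310206 / 9025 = 3913718.58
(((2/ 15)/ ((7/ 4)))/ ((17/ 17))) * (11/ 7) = 88/ 735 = 0.12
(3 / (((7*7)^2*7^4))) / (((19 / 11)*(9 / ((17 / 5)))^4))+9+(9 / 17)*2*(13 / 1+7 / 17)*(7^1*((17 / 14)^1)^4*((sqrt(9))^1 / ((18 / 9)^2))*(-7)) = -1348181831317007027 / 1197723879765000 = -1125.62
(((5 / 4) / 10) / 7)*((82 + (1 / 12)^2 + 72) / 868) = 22177 / 6999552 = 0.00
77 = 77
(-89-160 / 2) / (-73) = 2.32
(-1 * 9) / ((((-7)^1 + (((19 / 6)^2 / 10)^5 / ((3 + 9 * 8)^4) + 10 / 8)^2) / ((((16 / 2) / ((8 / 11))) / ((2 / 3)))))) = 5435525887298733600000000000000000000000000 / 199028091425690677609207425554041806644399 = 27.31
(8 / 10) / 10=0.08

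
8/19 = 0.42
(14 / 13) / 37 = 14 / 481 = 0.03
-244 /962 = -122 /481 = -0.25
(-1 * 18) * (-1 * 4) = 72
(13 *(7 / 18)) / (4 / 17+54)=1547 / 16596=0.09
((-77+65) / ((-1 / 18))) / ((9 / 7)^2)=392 / 3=130.67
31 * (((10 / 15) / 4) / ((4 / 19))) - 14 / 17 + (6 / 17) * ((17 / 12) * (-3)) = 9065 / 408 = 22.22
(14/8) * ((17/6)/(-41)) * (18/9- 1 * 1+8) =-357/328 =-1.09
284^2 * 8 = 645248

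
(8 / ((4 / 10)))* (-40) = -800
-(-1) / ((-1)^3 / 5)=-5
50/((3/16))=800/3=266.67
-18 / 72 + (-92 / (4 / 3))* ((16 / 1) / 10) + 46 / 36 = -19687 / 180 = -109.37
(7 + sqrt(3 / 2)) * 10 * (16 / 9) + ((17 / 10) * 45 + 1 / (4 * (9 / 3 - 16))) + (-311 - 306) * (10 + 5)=-4237307 / 468 + 80 * sqrt(6) / 9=-9032.30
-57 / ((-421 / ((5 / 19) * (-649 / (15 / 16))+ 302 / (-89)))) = -941390 / 37469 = -25.12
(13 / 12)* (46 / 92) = 13 / 24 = 0.54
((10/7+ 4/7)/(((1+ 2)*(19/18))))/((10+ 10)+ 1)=4/133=0.03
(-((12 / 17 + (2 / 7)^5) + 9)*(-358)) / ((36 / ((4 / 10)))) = 496492121 / 12857355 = 38.62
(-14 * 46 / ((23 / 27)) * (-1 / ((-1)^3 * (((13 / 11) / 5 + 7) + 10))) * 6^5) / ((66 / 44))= -17962560 / 79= -227374.18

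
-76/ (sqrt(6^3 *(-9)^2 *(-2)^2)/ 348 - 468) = 1102 *sqrt(6)/ 10233261 + 1661816/ 10233261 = 0.16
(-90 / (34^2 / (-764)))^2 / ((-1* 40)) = -14774805 / 167042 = -88.45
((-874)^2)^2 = 583506543376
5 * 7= 35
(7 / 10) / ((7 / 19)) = 19 / 10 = 1.90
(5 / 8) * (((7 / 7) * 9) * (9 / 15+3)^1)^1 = 81 / 4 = 20.25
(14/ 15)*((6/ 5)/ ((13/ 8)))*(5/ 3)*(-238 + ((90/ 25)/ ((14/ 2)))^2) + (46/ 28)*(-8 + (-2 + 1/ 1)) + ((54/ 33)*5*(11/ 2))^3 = 476894897/ 5250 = 90837.12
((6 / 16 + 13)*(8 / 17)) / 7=107 / 119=0.90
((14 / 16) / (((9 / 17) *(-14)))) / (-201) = 17 / 28944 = 0.00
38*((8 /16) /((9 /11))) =209 /9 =23.22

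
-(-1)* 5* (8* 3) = 120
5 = 5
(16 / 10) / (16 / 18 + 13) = 72 / 625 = 0.12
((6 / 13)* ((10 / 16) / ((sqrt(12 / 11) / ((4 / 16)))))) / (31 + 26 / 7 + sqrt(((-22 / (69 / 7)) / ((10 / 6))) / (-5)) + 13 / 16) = 0.00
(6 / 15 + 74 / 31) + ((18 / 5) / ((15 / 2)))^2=58464 / 19375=3.02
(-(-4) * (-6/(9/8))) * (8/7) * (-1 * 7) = 512/3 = 170.67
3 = 3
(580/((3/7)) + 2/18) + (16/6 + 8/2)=12241/9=1360.11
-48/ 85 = -0.56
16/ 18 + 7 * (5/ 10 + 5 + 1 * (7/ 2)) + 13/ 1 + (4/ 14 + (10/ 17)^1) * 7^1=12700/ 153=83.01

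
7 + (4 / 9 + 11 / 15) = 368 / 45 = 8.18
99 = 99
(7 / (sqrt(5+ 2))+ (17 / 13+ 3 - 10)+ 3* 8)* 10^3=1000* sqrt(7)+ 238000 / 13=20953.44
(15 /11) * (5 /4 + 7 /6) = 3.30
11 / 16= 0.69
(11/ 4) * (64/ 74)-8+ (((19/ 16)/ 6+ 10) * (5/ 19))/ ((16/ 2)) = -2854021/ 539904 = -5.29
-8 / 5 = -1.60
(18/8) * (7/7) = 9/4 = 2.25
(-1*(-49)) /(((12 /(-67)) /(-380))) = 311885 /3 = 103961.67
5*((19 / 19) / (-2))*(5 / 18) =-25 / 36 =-0.69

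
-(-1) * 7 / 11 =7 / 11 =0.64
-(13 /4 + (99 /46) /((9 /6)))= -431 /92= -4.68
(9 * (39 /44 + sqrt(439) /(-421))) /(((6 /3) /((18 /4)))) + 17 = 33.94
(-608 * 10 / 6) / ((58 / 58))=-1013.33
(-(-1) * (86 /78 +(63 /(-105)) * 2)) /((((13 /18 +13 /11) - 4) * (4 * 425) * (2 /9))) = 5643 /45857500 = 0.00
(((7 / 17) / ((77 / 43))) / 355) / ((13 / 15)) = 129 / 172601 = 0.00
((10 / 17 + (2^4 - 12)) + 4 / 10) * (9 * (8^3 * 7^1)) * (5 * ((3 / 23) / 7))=5861376 / 391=14990.73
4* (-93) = -372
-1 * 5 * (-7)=35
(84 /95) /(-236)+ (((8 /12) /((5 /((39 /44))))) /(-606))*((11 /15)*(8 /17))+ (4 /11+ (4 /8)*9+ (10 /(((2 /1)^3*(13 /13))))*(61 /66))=229237564907 /38110188600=6.02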